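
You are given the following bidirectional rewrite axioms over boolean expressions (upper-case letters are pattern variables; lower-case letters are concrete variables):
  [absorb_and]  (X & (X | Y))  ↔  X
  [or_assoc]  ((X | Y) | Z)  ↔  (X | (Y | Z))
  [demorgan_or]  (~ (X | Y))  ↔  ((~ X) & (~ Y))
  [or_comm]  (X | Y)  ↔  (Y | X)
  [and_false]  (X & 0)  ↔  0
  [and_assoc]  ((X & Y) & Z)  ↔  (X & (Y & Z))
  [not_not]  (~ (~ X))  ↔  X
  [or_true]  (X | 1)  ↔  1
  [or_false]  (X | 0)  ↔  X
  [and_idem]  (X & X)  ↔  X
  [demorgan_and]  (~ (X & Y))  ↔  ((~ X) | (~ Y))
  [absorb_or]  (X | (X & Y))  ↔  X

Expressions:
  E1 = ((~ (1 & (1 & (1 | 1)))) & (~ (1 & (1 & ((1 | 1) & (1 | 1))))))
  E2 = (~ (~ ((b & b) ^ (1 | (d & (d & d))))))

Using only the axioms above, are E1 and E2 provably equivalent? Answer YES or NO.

NO

All listed rules preserve value, hence provable equivalence implies equal values everywhere; look for a separating assignment.
b=0, d=0 gives E1 ↦ 0, E2 ↦ 1; values differ ⇒ not provably equivalent.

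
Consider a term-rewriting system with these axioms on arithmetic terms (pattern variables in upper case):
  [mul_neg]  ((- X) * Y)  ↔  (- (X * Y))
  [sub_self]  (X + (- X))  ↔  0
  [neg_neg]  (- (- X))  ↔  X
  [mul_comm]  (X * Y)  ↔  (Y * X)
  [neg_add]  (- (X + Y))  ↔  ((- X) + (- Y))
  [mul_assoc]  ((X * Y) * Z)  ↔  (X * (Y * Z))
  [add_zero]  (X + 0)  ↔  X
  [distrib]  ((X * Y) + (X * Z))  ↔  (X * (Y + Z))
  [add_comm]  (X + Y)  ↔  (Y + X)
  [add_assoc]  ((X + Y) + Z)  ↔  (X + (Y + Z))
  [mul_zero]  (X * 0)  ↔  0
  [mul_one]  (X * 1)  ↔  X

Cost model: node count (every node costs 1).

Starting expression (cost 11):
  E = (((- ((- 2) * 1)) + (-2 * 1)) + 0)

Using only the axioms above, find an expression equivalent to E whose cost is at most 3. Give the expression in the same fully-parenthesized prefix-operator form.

(2 + -2)   [cost 3]

(1) ((- 2) * 1)  =[mul_one →]=  (- 2)    ⊢ (((- (- 2)) + (-2 * 1)) + 0)
(2) (- (- 2))  =[neg_neg →]=  2    ⊢ ((2 + (-2 * 1)) + 0)
(3) ((2 + (-2 * 1)) + 0)  =[add_zero →]=  (2 + (-2 * 1))
(4) (-2 * 1)  =[mul_one →]=  -2    ⊢ cost 3, within 3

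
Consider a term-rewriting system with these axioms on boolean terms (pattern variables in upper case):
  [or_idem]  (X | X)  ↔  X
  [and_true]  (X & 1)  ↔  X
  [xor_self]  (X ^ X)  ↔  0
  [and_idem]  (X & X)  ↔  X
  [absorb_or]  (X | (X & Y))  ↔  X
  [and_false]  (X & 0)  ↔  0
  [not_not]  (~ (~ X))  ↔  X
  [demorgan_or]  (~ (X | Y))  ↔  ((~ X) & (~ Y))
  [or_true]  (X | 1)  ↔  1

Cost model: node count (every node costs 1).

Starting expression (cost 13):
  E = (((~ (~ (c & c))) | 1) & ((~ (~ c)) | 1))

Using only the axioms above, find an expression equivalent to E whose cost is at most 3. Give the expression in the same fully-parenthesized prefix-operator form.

(c | 1)   [cost 3]

1. [and_idem →] (c & c)  →  c;  E = (((~ (~ c)) | 1) & ((~ (~ c)) | 1))
2. [and_idem →] (((~ (~ c)) | 1) & ((~ (~ c)) | 1))  →  ((~ (~ c)) | 1)
3. [not_not →] (~ (~ c))  →  c;  cost 3 ≤ 3, done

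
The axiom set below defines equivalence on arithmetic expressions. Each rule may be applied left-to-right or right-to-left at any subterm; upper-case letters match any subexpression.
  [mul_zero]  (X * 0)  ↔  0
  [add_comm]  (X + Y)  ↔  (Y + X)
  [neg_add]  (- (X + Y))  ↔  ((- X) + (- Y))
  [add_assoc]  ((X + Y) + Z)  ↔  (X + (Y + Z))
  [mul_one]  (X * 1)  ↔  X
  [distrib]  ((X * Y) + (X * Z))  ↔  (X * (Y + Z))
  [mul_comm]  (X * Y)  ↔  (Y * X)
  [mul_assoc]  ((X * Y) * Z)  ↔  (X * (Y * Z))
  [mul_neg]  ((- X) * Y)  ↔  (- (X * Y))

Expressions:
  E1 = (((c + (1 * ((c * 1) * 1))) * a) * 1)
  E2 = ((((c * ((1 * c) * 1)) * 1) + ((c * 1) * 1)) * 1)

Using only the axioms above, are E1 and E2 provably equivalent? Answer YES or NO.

NO

Every axiom is a valid identity, so a rewrite proof would force E1 and E2 to agree under every assignment.
At a=0, c=1: E1 = 0 but E2 = 2; they differ, so no derivation exists.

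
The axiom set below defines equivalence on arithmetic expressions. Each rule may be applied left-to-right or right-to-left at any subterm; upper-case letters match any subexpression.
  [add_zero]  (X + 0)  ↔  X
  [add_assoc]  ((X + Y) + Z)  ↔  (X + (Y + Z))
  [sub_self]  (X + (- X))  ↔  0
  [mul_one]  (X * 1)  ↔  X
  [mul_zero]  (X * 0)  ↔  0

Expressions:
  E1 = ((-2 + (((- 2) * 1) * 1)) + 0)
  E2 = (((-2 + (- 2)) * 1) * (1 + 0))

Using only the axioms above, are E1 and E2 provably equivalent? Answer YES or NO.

step 1: mul_one (→) rewrites (((- 2) * 1) * 1) into ((- 2) * 1), now ((-2 + ((- 2) * 1)) + 0)
step 2: mul_one (→) rewrites ((- 2) * 1) into (- 2), now ((-2 + (- 2)) + 0)
step 3: add_zero (→) rewrites ((-2 + (- 2)) + 0) into (-2 + (- 2))
step 4: mul_one (←) rewrites (-2 + (- 2)) into ((-2 + (- 2)) * 1)
step 5: mul_one (←) rewrites ((-2 + (- 2)) * 1) into (((-2 + (- 2)) * 1) * 1)
step 6: add_zero (←) rewrites 1 into (1 + 0), which is E2

YES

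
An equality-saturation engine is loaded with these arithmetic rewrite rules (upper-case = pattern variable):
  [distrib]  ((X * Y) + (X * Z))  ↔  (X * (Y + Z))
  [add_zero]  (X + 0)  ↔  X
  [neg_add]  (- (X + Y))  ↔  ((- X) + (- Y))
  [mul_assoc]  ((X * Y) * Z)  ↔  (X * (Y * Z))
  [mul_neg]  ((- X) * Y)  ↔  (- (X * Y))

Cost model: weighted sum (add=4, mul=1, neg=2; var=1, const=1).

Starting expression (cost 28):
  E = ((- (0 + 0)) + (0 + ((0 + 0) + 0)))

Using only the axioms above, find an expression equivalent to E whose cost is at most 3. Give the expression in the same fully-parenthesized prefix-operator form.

(- 0)   [cost 3]

step 1: add_zero (→) rewrites (0 + 0) into 0, now ((- (0 + 0)) + (0 + (0 + 0)))
step 2: add_zero (→) rewrites (0 + 0) into 0, now ((- (0 + 0)) + (0 + 0))
step 3: add_zero (→) rewrites (0 + 0) into 0, now ((- (0 + 0)) + 0)
step 4: add_zero (→) rewrites (0 + 0) into 0, now ((- 0) + 0)
step 5: add_zero (→) rewrites ((- 0) + 0) into (- 0), reaching cost 3 (bound 3)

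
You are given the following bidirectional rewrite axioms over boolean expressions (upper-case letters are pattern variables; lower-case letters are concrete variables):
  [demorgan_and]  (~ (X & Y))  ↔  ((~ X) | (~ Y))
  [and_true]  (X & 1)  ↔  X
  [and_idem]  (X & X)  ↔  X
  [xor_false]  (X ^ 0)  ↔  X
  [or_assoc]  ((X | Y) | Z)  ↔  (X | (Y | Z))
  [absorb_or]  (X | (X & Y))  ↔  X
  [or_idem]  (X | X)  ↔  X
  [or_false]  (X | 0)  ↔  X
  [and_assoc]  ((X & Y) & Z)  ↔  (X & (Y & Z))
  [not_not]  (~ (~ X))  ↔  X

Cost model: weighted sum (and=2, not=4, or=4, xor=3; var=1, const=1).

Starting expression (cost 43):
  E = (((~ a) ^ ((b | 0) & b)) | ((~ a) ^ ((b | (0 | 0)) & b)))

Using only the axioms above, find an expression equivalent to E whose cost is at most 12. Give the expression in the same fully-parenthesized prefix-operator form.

((~ a) ^ (b & b))   [cost 12]

(1) (0 | 0)  =[or_idem →]=  0    ⊢ (((~ a) ^ ((b | 0) & b)) | ((~ a) ^ ((b | 0) & b)))
(2) (((~ a) ^ ((b | 0) & b)) | ((~ a) ^ ((b | 0) & b)))  =[or_idem →]=  ((~ a) ^ ((b | 0) & b))
(3) (b | 0)  =[or_false →]=  b    ⊢ cost 12, within 12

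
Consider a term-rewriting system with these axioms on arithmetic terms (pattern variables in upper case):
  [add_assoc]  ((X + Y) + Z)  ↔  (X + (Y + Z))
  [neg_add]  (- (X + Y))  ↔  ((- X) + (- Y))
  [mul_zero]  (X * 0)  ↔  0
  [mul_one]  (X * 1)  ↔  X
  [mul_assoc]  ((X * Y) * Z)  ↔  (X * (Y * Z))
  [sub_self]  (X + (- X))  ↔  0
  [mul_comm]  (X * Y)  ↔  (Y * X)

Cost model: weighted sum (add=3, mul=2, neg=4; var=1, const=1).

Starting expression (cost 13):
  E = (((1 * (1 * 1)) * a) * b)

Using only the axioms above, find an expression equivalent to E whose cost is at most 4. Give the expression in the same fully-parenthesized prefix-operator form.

(b * a)   [cost 4]

1. [mul_one →] (1 * 1)  →  1;  E = (((1 * 1) * a) * b)
2. [mul_comm →] (((1 * 1) * a) * b)  →  (b * ((1 * 1) * a))
3. [mul_one →] (1 * 1)  →  1;  E = (b * (1 * a))
4. [mul_comm →] (1 * a)  →  (a * 1);  E = (b * (a * 1))
5. [mul_one →] (a * 1)  →  a;  cost 4 ≤ 4, done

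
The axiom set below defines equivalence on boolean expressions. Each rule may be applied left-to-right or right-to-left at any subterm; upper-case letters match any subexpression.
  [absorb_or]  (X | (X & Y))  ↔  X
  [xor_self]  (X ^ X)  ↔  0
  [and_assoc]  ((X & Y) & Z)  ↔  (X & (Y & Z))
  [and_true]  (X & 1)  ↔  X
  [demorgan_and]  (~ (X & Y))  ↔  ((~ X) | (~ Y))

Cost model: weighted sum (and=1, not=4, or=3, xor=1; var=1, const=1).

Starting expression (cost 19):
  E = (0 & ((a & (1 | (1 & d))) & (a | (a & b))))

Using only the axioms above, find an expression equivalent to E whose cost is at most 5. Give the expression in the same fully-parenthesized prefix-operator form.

(0 & (a & a))   [cost 5]

(1) (a | (a & b))  =[absorb_or →]=  a    ⊢ (0 & ((a & (1 | (1 & d))) & a))
(2) (1 | (1 & d))  =[absorb_or →]=  1    ⊢ (0 & ((a & 1) & a))
(3) (a & 1)  =[and_true →]=  a    ⊢ cost 5, within 5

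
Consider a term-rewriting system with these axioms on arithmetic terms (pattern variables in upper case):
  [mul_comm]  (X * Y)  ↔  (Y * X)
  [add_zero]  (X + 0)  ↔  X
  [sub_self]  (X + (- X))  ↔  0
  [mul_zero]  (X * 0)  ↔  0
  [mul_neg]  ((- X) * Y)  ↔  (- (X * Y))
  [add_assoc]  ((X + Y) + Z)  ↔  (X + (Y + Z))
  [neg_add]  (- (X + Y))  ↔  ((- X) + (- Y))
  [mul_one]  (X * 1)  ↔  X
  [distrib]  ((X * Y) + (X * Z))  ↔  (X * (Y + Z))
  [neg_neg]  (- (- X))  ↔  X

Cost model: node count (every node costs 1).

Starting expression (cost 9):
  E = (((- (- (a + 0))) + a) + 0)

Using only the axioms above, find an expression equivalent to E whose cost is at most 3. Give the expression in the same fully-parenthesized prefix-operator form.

(a + a)   [cost 3]

(1) (a + 0)  =[add_zero →]=  a    ⊢ (((- (- a)) + a) + 0)
(2) (((- (- a)) + a) + 0)  =[add_zero →]=  ((- (- a)) + a)
(3) (- (- a))  =[neg_neg →]=  a    ⊢ cost 3, within 3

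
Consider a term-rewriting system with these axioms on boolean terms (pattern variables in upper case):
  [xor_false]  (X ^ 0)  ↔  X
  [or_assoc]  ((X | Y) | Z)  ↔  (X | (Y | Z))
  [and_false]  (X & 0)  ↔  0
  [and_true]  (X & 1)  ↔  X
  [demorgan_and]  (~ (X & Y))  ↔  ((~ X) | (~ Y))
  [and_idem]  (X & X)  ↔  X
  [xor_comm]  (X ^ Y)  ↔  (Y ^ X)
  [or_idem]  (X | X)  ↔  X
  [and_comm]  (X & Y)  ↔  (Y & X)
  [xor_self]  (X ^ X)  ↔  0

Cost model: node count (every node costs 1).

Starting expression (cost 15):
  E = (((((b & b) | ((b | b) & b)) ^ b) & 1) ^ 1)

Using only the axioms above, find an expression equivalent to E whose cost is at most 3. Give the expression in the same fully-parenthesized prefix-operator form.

(0 ^ 1)   [cost 3]

(1) (b | b)  =[or_idem →]=  b    ⊢ (((((b & b) | (b & b)) ^ b) & 1) ^ 1)
(2) ((b & b) | (b & b))  =[or_idem →]=  (b & b)    ⊢ ((((b & b) ^ b) & 1) ^ 1)
(3) (((b & b) ^ b) & 1)  =[and_true →]=  ((b & b) ^ b)    ⊢ (((b & b) ^ b) ^ 1)
(4) (b & b)  =[and_idem →]=  b    ⊢ ((b ^ b) ^ 1)
(5) (b ^ b)  =[xor_self →]=  0    ⊢ cost 3, within 3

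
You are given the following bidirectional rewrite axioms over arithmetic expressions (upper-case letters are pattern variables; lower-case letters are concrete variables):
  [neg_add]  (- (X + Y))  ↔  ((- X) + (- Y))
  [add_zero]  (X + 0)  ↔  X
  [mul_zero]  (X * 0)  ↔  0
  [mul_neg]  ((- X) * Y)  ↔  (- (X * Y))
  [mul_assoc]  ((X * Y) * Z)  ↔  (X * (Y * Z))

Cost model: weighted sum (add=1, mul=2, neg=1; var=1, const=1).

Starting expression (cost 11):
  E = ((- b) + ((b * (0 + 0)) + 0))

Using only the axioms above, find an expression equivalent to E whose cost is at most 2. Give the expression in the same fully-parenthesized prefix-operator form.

step 1: add_zero (→) rewrites ((b * (0 + 0)) + 0) into (b * (0 + 0)), now ((- b) + (b * (0 + 0)))
step 2: add_zero (→) rewrites (0 + 0) into 0, now ((- b) + (b * 0))
step 3: mul_zero (→) rewrites (b * 0) into 0, now ((- b) + 0)
step 4: add_zero (→) rewrites ((- b) + 0) into (- b), reaching cost 2 (bound 2)

(- b)   [cost 2]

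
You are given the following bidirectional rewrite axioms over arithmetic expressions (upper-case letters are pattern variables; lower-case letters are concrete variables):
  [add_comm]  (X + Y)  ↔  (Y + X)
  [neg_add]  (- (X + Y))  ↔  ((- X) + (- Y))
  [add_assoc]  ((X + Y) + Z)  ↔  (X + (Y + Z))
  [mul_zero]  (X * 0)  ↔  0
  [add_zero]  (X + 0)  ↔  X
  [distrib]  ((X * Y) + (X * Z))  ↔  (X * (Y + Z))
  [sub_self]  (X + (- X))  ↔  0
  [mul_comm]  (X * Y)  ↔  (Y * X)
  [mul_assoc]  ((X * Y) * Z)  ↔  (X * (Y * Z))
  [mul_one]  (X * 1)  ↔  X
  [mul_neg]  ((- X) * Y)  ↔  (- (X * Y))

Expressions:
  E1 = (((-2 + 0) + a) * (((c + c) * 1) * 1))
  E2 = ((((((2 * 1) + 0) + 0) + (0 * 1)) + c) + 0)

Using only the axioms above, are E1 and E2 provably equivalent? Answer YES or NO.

All listed rules preserve value, hence provable equivalence implies equal values everywhere; look for a separating assignment.
a=0, c=0 gives E1 ↦ 0, E2 ↦ 2; values differ ⇒ not provably equivalent.

NO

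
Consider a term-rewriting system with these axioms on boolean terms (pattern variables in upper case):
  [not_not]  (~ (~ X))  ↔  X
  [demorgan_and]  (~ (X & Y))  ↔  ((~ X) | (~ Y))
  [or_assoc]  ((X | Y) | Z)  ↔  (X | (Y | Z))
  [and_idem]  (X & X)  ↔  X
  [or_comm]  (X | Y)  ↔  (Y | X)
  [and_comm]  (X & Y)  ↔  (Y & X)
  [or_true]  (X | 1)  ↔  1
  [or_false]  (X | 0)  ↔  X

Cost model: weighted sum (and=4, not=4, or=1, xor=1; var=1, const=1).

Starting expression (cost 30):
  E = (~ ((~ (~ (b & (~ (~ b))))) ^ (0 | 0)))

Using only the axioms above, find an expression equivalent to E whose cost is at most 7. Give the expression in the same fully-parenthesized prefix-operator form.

step 1: not_not (→) rewrites (~ (~ b)) into b, now (~ ((~ (~ (b & b))) ^ (0 | 0)))
step 2: and_idem (→) rewrites (b & b) into b, now (~ ((~ (~ b)) ^ (0 | 0)))
step 3: not_not (→) rewrites (~ (~ b)) into b, now (~ (b ^ (0 | 0)))
step 4: or_false (→) rewrites (0 | 0) into 0, reaching cost 7 (bound 7)

(~ (b ^ 0))   [cost 7]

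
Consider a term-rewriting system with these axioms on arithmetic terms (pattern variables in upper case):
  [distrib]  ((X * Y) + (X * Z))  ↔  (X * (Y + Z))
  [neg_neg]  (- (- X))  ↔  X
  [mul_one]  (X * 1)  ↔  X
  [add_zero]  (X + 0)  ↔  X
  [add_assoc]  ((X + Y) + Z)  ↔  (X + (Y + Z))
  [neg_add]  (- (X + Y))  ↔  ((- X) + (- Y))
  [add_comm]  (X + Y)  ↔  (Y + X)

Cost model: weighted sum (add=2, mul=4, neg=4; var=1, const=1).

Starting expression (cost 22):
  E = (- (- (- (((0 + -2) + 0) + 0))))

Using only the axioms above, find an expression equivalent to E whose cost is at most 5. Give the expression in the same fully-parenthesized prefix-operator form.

(1) ((0 + -2) + 0)  =[add_zero →]=  (0 + -2)    ⊢ (- (- (- ((0 + -2) + 0))))
(2) (0 + -2)  =[add_comm →]=  (-2 + 0)    ⊢ (- (- (- ((-2 + 0) + 0))))
(3) ((-2 + 0) + 0)  =[add_zero →]=  (-2 + 0)    ⊢ (- (- (- (-2 + 0))))
(4) (- (- (- (-2 + 0))))  =[neg_neg →]=  (- (-2 + 0))
(5) (-2 + 0)  =[add_zero →]=  -2    ⊢ cost 5, within 5

(- -2)   [cost 5]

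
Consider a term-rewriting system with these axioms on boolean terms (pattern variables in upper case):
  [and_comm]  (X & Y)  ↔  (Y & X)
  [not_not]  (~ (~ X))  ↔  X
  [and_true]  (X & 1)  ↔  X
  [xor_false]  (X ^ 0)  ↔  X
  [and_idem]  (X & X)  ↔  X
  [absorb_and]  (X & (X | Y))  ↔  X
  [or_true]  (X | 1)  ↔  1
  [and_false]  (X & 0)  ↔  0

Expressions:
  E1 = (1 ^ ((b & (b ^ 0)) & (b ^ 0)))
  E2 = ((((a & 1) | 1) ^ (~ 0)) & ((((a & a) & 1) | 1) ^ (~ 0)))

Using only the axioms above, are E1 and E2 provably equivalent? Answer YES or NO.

The axioms are sound identities: if E1 ↔* E2 then E1 and E2 evaluate identically under any assignment.
Under a=0, b=0: E1 evaluates to 1, E2 to 0. Distinct ⇒ no rewrite sequence connects them.

NO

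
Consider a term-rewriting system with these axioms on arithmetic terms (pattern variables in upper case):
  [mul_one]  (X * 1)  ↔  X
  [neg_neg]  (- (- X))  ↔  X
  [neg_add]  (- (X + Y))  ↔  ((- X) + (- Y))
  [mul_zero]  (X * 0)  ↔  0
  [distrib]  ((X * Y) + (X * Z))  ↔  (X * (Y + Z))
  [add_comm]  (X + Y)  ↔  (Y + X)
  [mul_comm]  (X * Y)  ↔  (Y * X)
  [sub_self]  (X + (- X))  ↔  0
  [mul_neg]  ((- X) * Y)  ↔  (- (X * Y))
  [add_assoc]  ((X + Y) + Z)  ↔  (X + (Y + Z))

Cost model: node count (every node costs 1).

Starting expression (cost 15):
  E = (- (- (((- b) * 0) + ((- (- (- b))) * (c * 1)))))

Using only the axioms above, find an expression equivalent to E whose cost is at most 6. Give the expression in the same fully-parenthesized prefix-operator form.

1. [neg_neg →] (- (- (- b)))  →  (- b);  E = (- (- (((- b) * 0) + ((- b) * (c * 1)))))
2. [neg_neg →] (- (- (((- b) * 0) + ((- b) * (c * 1)))))  →  (((- b) * 0) + ((- b) * (c * 1)))
3. [mul_one →] (c * 1)  →  c;  E = (((- b) * 0) + ((- b) * c))
4. [distrib →] (((- b) * 0) + ((- b) * c))  →  ((- b) * (0 + c));  cost 6 ≤ 6, done

((- b) * (0 + c))   [cost 6]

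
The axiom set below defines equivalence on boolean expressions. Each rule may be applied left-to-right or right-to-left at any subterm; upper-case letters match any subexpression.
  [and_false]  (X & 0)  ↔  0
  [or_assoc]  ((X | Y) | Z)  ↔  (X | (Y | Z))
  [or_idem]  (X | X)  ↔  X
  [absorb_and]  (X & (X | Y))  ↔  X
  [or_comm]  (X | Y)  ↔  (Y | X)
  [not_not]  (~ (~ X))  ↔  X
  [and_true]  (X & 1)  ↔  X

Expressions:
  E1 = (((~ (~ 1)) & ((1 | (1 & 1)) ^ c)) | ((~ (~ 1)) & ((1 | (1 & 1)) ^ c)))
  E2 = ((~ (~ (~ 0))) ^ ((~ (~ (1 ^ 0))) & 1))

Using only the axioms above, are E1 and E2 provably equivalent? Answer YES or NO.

NO

The axioms are sound identities: if E1 ↔* E2 then E1 and E2 evaluate identically under any assignment.
Under c=0: E1 evaluates to 1, E2 to 0. Distinct ⇒ no rewrite sequence connects them.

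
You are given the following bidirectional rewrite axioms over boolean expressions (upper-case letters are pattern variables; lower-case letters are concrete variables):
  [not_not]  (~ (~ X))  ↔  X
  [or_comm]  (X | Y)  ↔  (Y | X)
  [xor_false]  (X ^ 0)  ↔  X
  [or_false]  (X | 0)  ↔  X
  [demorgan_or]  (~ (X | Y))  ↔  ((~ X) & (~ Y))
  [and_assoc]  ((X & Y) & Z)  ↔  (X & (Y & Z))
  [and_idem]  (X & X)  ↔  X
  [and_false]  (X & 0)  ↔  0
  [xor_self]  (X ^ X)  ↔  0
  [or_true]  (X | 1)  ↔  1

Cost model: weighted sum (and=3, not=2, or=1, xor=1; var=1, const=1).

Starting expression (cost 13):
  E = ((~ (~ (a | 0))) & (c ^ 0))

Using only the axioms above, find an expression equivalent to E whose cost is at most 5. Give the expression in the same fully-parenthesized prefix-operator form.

(1) (c ^ 0)  =[xor_false →]=  c    ⊢ ((~ (~ (a | 0))) & c)
(2) (a | 0)  =[or_false →]=  a    ⊢ ((~ (~ a)) & c)
(3) (~ (~ a))  =[not_not →]=  a    ⊢ cost 5, within 5

(a & c)   [cost 5]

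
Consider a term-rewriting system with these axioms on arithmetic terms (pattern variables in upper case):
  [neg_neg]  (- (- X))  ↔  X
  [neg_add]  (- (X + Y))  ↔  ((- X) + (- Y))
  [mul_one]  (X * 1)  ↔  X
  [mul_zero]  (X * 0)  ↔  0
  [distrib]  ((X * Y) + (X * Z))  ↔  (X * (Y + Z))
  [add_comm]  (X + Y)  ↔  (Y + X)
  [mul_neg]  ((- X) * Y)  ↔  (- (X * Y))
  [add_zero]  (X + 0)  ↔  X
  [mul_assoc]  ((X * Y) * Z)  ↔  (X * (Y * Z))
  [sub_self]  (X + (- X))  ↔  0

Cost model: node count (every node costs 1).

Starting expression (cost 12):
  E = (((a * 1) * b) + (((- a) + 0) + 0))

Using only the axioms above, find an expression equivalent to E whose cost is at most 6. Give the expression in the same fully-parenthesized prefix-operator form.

1. [mul_one →] (a * 1)  →  a;  E = ((a * b) + (((- a) + 0) + 0))
2. [add_zero →] (((- a) + 0) + 0)  →  ((- a) + 0);  E = ((a * b) + ((- a) + 0))
3. [add_zero →] ((- a) + 0)  →  (- a);  cost 6 ≤ 6, done

((a * b) + (- a))   [cost 6]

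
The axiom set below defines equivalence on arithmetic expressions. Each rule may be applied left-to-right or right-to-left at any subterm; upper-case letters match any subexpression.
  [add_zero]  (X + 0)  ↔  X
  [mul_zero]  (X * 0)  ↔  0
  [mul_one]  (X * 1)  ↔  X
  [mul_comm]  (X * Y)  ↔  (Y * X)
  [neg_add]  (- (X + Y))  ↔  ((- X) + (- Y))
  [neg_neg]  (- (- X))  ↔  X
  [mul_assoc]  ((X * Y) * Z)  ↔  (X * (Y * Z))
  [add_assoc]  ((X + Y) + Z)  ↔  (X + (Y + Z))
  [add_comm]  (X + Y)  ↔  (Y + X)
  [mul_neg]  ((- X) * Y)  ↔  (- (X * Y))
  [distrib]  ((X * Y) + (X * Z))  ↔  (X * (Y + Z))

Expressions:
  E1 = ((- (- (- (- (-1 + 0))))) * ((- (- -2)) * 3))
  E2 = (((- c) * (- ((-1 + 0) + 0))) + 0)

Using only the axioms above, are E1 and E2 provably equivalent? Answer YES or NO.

The axioms are sound identities: if E1 ↔* E2 then E1 and E2 evaluate identically under any assignment.
Under c=0: E1 evaluates to 6, E2 to 0. Distinct ⇒ no rewrite sequence connects them.

NO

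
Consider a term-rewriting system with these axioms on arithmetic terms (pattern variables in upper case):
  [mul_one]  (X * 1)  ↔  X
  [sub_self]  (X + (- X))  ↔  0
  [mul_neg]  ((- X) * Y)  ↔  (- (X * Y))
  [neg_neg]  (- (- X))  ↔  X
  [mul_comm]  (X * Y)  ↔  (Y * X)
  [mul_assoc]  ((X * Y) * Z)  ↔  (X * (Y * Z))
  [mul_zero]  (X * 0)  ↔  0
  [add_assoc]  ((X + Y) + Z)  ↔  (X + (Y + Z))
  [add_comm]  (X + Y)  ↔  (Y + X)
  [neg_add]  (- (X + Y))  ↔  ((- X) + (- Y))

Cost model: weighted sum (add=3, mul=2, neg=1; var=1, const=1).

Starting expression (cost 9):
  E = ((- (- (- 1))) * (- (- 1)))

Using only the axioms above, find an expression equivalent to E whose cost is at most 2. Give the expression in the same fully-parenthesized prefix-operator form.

(- 1)   [cost 2]

(1) (- (- 1))  =[neg_neg →]=  1    ⊢ ((- 1) * (- (- 1)))
(2) (- (- 1))  =[neg_neg →]=  1    ⊢ ((- 1) * 1)
(3) ((- 1) * 1)  =[mul_one →]=  (- 1)    ⊢ cost 2, within 2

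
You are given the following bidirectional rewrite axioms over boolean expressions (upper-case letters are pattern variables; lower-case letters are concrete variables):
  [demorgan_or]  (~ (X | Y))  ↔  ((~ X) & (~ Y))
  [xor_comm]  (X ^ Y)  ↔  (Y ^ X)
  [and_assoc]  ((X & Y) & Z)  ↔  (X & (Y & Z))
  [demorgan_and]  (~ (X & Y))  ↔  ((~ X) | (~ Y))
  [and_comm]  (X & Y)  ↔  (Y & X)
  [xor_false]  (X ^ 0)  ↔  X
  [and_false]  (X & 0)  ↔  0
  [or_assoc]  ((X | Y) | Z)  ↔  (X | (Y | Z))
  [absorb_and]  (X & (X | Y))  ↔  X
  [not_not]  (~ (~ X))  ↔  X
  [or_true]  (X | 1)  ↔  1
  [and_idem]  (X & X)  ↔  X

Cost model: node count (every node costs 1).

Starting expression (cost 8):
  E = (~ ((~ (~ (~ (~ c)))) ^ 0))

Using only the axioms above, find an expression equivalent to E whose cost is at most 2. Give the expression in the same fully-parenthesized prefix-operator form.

(1) ((~ (~ (~ (~ c)))) ^ 0)  =[xor_false →]=  (~ (~ (~ (~ c))))    ⊢ (~ (~ (~ (~ (~ c)))))
(2) (~ (~ c))  =[not_not →]=  c    ⊢ (~ (~ (~ c)))
(3) (~ (~ (~ c)))  =[not_not →]=  (~ c)    ⊢ cost 2, within 2

(~ c)   [cost 2]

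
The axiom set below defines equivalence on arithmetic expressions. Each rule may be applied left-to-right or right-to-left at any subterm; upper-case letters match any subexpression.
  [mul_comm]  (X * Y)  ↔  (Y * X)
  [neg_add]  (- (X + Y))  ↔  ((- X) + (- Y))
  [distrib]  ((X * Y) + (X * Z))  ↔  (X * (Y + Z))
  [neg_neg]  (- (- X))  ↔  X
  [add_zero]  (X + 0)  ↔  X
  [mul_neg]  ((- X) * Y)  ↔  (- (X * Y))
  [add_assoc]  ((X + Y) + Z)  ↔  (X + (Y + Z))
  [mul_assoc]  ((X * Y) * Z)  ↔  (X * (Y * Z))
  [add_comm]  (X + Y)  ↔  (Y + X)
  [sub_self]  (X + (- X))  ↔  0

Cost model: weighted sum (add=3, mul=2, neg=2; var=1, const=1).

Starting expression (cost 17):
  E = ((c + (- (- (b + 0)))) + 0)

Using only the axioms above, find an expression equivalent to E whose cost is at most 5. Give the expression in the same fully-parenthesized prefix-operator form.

1. [add_zero →] ((c + (- (- (b + 0)))) + 0)  →  (c + (- (- (b + 0))))
2. [add_zero →] (b + 0)  →  b;  E = (c + (- (- b)))
3. [neg_neg →] (- (- b))  →  b;  cost 5 ≤ 5, done

(c + b)   [cost 5]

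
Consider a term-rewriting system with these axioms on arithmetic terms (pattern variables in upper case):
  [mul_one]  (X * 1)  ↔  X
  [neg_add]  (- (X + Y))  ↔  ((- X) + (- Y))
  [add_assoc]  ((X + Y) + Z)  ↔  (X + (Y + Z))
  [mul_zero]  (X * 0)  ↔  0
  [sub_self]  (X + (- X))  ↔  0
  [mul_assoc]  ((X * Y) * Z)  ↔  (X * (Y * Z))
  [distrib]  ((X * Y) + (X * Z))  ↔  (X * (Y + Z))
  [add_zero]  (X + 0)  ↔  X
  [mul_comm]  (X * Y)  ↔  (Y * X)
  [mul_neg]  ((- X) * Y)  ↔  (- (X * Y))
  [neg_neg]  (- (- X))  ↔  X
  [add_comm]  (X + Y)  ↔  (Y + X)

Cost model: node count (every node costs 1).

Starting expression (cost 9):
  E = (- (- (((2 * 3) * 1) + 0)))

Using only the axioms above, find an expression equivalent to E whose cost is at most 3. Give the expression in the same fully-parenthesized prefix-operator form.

1. [mul_one →] ((2 * 3) * 1)  →  (2 * 3);  E = (- (- ((2 * 3) + 0)))
2. [neg_neg →] (- (- ((2 * 3) + 0)))  →  ((2 * 3) + 0)
3. [add_zero →] ((2 * 3) + 0)  →  (2 * 3);  cost 3 ≤ 3, done

(2 * 3)   [cost 3]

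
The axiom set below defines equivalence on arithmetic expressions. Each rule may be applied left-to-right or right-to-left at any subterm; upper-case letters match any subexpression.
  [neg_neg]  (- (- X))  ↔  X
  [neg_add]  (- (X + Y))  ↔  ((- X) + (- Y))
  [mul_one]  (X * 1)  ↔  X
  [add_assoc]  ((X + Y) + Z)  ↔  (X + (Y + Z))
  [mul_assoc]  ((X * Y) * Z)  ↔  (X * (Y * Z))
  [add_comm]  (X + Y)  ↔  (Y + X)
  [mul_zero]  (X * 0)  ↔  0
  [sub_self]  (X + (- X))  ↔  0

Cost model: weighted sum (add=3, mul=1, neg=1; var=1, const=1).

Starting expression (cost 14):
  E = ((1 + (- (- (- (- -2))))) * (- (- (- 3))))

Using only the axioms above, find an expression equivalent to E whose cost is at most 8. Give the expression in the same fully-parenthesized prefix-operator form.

(1) (- (- (- (- -2))))  =[neg_neg →]=  (- (- -2))    ⊢ ((1 + (- (- -2))) * (- (- (- 3))))
(2) (- (- -2))  =[neg_neg →]=  -2    ⊢ ((1 + -2) * (- (- (- 3))))
(3) (- (- 3))  =[neg_neg →]=  3    ⊢ cost 8, within 8

((1 + -2) * (- 3))   [cost 8]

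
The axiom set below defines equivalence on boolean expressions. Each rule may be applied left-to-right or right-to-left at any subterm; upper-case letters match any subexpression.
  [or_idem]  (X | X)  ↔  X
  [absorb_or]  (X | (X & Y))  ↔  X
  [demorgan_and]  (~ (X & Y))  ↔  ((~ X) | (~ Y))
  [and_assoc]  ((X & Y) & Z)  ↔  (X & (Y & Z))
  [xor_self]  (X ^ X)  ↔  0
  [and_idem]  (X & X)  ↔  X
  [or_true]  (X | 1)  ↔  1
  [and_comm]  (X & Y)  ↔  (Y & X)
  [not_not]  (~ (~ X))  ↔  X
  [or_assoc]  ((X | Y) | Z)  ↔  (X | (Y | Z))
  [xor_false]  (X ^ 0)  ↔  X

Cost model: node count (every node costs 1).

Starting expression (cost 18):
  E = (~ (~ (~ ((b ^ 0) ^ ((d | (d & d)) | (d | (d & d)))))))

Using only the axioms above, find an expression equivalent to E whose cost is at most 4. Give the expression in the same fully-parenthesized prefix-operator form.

1. [not_not →] (~ (~ (~ ((b ^ 0) ^ ((d | (d & d)) | (d | (d & d)))))))  →  (~ ((b ^ 0) ^ ((d | (d & d)) | (d | (d & d)))))
2. [xor_false →] (b ^ 0)  →  b;  E = (~ (b ^ ((d | (d & d)) | (d | (d & d)))))
3. [or_idem →] ((d | (d & d)) | (d | (d & d)))  →  (d | (d & d));  E = (~ (b ^ (d | (d & d))))
4. [absorb_or →] (d | (d & d))  →  d;  cost 4 ≤ 4, done

(~ (b ^ d))   [cost 4]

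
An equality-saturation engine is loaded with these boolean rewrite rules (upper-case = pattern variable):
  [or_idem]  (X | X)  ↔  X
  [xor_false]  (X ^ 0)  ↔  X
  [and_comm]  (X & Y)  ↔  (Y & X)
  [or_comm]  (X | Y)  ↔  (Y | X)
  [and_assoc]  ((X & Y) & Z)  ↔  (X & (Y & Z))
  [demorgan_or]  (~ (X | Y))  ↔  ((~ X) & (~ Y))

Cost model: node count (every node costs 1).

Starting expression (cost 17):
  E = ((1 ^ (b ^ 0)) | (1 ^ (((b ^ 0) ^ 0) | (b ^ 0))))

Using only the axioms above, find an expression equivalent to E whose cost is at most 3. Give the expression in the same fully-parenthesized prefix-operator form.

(1 ^ b)   [cost 3]

(1) ((b ^ 0) ^ 0)  =[xor_false →]=  (b ^ 0)    ⊢ ((1 ^ (b ^ 0)) | (1 ^ ((b ^ 0) | (b ^ 0))))
(2) ((b ^ 0) | (b ^ 0))  =[or_idem →]=  (b ^ 0)    ⊢ ((1 ^ (b ^ 0)) | (1 ^ (b ^ 0)))
(3) ((1 ^ (b ^ 0)) | (1 ^ (b ^ 0)))  =[or_idem →]=  (1 ^ (b ^ 0))
(4) (b ^ 0)  =[xor_false →]=  b    ⊢ cost 3, within 3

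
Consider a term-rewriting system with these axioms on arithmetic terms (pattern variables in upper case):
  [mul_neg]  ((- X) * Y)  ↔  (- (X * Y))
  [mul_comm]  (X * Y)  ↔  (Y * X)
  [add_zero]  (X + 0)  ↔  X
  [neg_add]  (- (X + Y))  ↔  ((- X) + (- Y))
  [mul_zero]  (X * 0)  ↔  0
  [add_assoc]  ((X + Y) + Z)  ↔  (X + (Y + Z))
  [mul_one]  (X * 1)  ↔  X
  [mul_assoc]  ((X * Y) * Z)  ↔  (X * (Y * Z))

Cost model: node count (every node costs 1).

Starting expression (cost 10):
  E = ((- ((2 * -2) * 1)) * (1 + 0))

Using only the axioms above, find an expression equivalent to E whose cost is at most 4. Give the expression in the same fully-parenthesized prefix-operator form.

step 1: add_zero (→) rewrites (1 + 0) into 1, now ((- ((2 * -2) * 1)) * 1)
step 2: mul_one (→) rewrites ((2 * -2) * 1) into (2 * -2), now ((- (2 * -2)) * 1)
step 3: mul_one (→) rewrites ((- (2 * -2)) * 1) into (- (2 * -2)), reaching cost 4 (bound 4)

(- (2 * -2))   [cost 4]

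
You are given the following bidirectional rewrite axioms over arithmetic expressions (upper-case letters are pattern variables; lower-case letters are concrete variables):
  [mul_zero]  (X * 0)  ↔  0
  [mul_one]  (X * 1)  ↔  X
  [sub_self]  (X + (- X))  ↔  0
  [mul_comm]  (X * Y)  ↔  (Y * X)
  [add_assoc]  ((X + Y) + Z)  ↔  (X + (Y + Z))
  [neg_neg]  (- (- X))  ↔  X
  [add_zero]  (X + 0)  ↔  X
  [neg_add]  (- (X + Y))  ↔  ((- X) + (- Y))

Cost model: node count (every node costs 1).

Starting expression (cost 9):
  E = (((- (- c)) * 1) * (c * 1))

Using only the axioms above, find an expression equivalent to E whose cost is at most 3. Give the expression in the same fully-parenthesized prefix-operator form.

(c * c)   [cost 3]

1. [neg_neg →] (- (- c))  →  c;  E = ((c * 1) * (c * 1))
2. [mul_one →] (c * 1)  →  c;  E = (c * (c * 1))
3. [mul_comm →] (c * (c * 1))  →  ((c * 1) * c)
4. [mul_one →] (c * 1)  →  c;  cost 3 ≤ 3, done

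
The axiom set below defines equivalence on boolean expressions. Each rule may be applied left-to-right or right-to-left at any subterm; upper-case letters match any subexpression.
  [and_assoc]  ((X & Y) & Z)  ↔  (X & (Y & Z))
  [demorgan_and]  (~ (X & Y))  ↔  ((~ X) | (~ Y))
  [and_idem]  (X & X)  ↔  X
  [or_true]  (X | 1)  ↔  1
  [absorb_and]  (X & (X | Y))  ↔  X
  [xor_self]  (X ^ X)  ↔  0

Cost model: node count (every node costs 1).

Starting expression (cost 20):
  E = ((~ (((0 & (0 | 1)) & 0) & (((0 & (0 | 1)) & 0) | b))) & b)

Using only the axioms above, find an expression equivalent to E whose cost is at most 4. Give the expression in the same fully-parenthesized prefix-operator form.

((~ 0) & b)   [cost 4]

1. [absorb_and →] (((0 & (0 | 1)) & 0) & (((0 & (0 | 1)) & 0) | b))  →  ((0 & (0 | 1)) & 0);  E = ((~ ((0 & (0 | 1)) & 0)) & b)
2. [absorb_and →] (0 & (0 | 1))  →  0;  E = ((~ (0 & 0)) & b)
3. [and_idem →] (0 & 0)  →  0;  cost 4 ≤ 4, done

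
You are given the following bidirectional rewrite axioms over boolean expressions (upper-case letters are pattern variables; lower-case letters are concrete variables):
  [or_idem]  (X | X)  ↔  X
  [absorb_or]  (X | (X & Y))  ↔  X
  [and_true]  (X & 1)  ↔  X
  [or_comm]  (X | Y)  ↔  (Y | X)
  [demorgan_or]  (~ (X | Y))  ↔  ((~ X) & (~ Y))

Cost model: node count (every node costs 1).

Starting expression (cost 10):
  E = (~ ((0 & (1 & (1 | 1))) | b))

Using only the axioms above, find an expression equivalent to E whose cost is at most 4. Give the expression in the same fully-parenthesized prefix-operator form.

1. [or_idem →] (1 | 1)  →  1;  E = (~ ((0 & (1 & 1)) | b))
2. [and_true →] (1 & 1)  →  1;  E = (~ ((0 & 1) | b))
3. [and_true →] (0 & 1)  →  0;  cost 4 ≤ 4, done

(~ (0 | b))   [cost 4]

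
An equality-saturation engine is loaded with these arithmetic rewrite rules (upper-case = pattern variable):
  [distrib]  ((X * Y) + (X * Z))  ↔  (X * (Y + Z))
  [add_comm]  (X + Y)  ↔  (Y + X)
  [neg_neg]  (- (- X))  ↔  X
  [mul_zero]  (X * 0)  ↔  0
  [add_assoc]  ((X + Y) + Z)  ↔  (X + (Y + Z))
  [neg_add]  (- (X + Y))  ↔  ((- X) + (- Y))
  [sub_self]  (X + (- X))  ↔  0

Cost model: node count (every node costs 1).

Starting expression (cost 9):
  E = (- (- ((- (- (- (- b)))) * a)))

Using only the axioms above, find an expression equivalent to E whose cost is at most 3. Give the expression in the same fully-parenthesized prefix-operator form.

step 1: neg_neg (→) rewrites (- (- (- (- b)))) into (- (- b)), now (- (- ((- (- b)) * a)))
step 2: neg_neg (→) rewrites (- (- b)) into b, now (- (- (b * a)))
step 3: neg_neg (→) rewrites (- (- (b * a))) into (b * a), reaching cost 3 (bound 3)

(b * a)   [cost 3]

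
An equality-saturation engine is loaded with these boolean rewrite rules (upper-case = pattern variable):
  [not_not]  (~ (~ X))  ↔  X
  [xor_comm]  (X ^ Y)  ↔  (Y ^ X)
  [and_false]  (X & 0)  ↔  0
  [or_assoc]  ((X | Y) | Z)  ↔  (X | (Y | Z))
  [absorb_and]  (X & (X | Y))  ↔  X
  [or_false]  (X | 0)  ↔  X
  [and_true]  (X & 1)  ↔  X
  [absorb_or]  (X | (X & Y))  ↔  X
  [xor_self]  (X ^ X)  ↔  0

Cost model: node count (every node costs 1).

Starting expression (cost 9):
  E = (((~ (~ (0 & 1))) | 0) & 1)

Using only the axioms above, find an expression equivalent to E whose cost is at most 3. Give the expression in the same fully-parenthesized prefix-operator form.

(~ (~ 0))   [cost 3]

1. [and_true →] (((~ (~ (0 & 1))) | 0) & 1)  →  ((~ (~ (0 & 1))) | 0)
2. [and_true →] (0 & 1)  →  0;  E = ((~ (~ 0)) | 0)
3. [or_false →] ((~ (~ 0)) | 0)  →  (~ (~ 0));  cost 3 ≤ 3, done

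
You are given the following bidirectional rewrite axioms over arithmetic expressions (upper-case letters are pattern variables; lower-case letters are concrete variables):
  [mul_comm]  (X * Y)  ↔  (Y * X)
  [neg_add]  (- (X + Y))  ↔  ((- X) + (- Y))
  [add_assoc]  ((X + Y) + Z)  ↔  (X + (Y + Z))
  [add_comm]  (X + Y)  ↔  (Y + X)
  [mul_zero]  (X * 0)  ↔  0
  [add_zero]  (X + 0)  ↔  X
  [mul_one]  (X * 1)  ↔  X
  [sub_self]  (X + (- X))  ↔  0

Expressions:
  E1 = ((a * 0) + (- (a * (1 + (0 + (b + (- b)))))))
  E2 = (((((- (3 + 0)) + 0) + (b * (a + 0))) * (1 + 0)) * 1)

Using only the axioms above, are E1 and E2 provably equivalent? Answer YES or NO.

All listed rules preserve value, hence provable equivalence implies equal values everywhere; look for a separating assignment.
a=0, b=0 gives E1 ↦ 0, E2 ↦ -3; values differ ⇒ not provably equivalent.

NO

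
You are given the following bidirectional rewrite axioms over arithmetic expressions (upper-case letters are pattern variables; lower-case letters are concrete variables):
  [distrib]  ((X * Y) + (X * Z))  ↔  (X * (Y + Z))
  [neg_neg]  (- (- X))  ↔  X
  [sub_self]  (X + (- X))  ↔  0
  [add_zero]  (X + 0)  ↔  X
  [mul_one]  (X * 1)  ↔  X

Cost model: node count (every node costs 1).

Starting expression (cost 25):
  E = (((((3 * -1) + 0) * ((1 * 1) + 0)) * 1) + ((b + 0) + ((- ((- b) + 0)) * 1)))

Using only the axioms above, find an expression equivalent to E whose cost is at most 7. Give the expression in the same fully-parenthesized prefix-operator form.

((3 * -1) + (b + b))   [cost 7]

1. [add_zero →] ((- b) + 0)  →  (- b);  E = (((((3 * -1) + 0) * ((1 * 1) + 0)) * 1) + ((b + 0) + ((- (- b)) * 1)))
2. [add_zero →] ((1 * 1) + 0)  →  (1 * 1);  E = (((((3 * -1) + 0) * (1 * 1)) * 1) + ((b + 0) + ((- (- b)) * 1)))
3. [add_zero →] (b + 0)  →  b;  E = (((((3 * -1) + 0) * (1 * 1)) * 1) + (b + ((- (- b)) * 1)))
4. [mul_one →] ((- (- b)) * 1)  →  (- (- b));  E = (((((3 * -1) + 0) * (1 * 1)) * 1) + (b + (- (- b))))
5. [mul_one →] ((((3 * -1) + 0) * (1 * 1)) * 1)  →  (((3 * -1) + 0) * (1 * 1));  E = ((((3 * -1) + 0) * (1 * 1)) + (b + (- (- b))))
6. [neg_neg →] (- (- b))  →  b;  E = ((((3 * -1) + 0) * (1 * 1)) + (b + b))
7. [mul_one →] (1 * 1)  →  1;  E = ((((3 * -1) + 0) * 1) + (b + b))
8. [mul_one →] (((3 * -1) + 0) * 1)  →  ((3 * -1) + 0);  E = (((3 * -1) + 0) + (b + b))
9. [add_zero →] ((3 * -1) + 0)  →  (3 * -1);  cost 7 ≤ 7, done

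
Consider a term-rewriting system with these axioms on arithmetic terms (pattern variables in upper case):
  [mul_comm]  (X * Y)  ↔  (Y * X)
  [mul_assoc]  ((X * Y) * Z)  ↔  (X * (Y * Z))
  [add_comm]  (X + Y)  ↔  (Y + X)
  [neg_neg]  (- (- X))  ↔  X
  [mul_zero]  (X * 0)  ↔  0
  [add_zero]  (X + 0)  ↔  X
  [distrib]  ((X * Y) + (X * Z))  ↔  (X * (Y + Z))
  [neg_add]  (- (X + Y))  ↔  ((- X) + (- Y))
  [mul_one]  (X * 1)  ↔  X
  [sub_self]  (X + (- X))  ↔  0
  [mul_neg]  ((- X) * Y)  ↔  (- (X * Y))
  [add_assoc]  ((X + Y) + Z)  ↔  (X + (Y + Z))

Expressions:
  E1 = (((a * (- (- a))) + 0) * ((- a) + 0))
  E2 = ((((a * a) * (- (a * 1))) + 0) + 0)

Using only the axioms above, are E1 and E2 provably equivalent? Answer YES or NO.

YES

1. [add_zero →] ((a * (- (- a))) + 0)  →  (a * (- (- a)));  E1 = ((a * (- (- a))) * ((- a) + 0))
2. [add_zero →] ((- a) + 0)  →  (- a);  E1 = ((a * (- (- a))) * (- a))
3. [neg_neg →] (- (- a))  →  a;  E1 = ((a * a) * (- a))
4. [add_zero ←] ((a * a) * (- a))  →  (((a * a) * (- a)) + 0)
5. [add_zero ←] ((a * a) * (- a))  →  (((a * a) * (- a)) + 0);  E1 = ((((a * a) * (- a)) + 0) + 0)
6. [mul_one ←] a  →  (a * 1);  this is E2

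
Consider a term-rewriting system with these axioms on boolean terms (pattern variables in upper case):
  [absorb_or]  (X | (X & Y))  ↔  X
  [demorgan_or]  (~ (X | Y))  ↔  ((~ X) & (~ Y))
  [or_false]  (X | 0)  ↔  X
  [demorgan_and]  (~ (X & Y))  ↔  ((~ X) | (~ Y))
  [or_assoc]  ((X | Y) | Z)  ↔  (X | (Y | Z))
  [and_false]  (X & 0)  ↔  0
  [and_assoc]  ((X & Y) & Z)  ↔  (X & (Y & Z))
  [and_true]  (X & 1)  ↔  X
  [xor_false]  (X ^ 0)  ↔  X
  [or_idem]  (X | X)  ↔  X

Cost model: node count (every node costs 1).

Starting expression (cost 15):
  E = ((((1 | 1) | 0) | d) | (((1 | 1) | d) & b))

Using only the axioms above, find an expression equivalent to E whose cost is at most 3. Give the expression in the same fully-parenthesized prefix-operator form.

(1 | d)   [cost 3]

(1) ((1 | 1) | 0)  =[or_false →]=  (1 | 1)    ⊢ (((1 | 1) | d) | (((1 | 1) | d) & b))
(2) (((1 | 1) | d) | (((1 | 1) | d) & b))  =[absorb_or →]=  ((1 | 1) | d)
(3) (1 | 1)  =[or_idem →]=  1    ⊢ cost 3, within 3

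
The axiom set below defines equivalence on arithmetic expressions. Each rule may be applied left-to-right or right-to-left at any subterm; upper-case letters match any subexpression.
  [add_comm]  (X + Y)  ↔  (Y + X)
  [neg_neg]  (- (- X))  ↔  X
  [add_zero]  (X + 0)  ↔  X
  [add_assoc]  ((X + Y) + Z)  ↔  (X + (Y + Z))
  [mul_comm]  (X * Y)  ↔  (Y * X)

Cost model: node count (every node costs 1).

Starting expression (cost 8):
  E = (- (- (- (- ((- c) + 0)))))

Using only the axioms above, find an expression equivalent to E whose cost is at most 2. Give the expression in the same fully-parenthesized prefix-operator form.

1. [add_zero →] ((- c) + 0)  →  (- c);  E = (- (- (- (- (- c)))))
2. [neg_neg →] (- (- c))  →  c;  E = (- (- (- c)))
3. [neg_neg →] (- (- c))  →  c;  cost 2 ≤ 2, done

(- c)   [cost 2]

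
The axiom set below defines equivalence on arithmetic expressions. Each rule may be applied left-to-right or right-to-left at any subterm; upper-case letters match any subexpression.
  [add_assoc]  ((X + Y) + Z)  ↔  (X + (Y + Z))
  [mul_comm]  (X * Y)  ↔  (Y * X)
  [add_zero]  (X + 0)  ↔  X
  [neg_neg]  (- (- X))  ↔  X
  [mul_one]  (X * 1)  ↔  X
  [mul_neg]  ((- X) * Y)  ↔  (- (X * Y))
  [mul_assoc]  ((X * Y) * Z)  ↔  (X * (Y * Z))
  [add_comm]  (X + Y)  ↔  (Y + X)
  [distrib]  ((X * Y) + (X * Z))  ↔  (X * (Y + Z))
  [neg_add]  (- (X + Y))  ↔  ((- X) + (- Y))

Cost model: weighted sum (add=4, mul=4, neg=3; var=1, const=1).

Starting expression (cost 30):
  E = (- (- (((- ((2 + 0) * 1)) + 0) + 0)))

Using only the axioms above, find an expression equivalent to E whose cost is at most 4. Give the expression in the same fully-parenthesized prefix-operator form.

1. [neg_neg →] (- (- (((- ((2 + 0) * 1)) + 0) + 0)))  →  (((- ((2 + 0) * 1)) + 0) + 0)
2. [add_zero →] ((- ((2 + 0) * 1)) + 0)  →  (- ((2 + 0) * 1));  E = ((- ((2 + 0) * 1)) + 0)
3. [add_zero →] (2 + 0)  →  2;  E = ((- (2 * 1)) + 0)
4. [mul_one →] (2 * 1)  →  2;  E = ((- 2) + 0)
5. [add_zero →] ((- 2) + 0)  →  (- 2);  cost 4 ≤ 4, done

(- 2)   [cost 4]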